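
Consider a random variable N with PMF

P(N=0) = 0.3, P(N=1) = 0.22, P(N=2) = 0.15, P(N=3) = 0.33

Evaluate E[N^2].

3.79

E[N^2] = Σ n^2·P(N=n)
 = 0·0.3 + 1·0.22 + 4·0.15 + 9·0.33
 = 0 + 0.22 + 0.6 + 2.97
 = 3.79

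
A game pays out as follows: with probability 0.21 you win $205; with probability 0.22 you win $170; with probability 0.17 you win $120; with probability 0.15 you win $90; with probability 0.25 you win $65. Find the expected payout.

E[payout] = 205·0.21 + 170·0.22 + 120·0.17 + 90·0.15 + 65·0.25
 = 43.05 + 37.4 + 20.4 + 13.5 + 16.25
 = 130.6

130.6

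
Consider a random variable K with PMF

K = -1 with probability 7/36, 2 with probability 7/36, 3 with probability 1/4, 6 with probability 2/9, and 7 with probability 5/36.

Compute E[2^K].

E[2^K] = Σ 2^k·P(K=k)
 = 1/2·7/36 + 4·7/36 + 8·1/4 + 64·2/9 + 128·5/36
 = 7/72 + 7/9 + 2 + 128/9 + 160/9
 = 279/8

34.875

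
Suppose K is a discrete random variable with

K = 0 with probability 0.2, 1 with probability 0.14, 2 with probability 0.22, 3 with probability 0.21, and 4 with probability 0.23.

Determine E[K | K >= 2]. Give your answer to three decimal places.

P(K >= 2) = 0.22 + 0.21 + 0.23 = 0.66.
E[K | K >= 2] = [2·0.22 + 3·0.21 + 4·0.23] / 0.66
 = 1.99 / 0.66
 = 199/66

3.015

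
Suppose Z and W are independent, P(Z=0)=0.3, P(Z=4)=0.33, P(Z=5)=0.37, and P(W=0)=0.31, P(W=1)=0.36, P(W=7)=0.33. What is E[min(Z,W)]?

E[min(Z,W)] = Σ_z Σ_w min(z,w) · P(Z=z)P(W=w)
 = 0·0.093 + 0·0.108 + 0·0.099 + 0·0.1023 + 1·0.1188 + 4·0.1089 + 0·0.1147 + 1·0.1332 + 5·0.1221
 = 0 + 0 + 0 + 0 + 0.1188 + 0.4356 + 0 + 0.1332 + 0.6105
 = 1.2981

1.2981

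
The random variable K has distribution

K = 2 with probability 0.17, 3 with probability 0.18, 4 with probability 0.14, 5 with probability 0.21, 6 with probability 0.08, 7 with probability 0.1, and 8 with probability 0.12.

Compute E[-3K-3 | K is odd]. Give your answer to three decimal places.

P(K is odd) = 0.18 + 0.21 + 0.1 = 0.49.
E[-3K-3 | K is odd] = [(-12)·0.18 + (-18)·0.21 + (-24)·0.1] / 0.49
 = -8.34 / 0.49
 = -834/49

-17.020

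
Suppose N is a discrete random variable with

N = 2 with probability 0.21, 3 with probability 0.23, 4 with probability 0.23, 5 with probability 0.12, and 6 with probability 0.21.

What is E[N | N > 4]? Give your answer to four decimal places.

P(N > 4) = 0.12 + 0.21 = 0.33.
E[N | N > 4] = [5·0.12 + 6·0.21] / 0.33
 = 1.86 / 0.33
 = 62/11

5.6364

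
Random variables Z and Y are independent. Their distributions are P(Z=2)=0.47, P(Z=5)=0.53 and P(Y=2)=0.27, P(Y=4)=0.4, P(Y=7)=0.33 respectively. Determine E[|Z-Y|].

E[|Z-Y|] = Σ_z Σ_y |z-y| · P(Z=z)P(Y=y)
 = 0·0.1269 + 2·0.188 + 5·0.1551 + 3·0.1431 + 1·0.212 + 2·0.1749
 = 0 + 0.376 + 0.7755 + 0.4293 + 0.212 + 0.3498
 = 2.1426

2.1426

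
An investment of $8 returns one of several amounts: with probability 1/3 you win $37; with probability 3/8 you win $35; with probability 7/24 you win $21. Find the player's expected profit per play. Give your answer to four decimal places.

23.5833

E[payout] = 37·1/3 + 35·3/8 + 21·7/24
 = 37/3 + 105/8 + 49/8
 = 379/12
Net = 379/12 - 8 = 283/12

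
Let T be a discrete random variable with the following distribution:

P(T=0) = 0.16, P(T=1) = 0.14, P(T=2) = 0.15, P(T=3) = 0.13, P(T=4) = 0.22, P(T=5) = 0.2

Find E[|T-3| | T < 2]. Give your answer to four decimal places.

2.5333

P(T < 2) = 0.16 + 0.14 = 0.3.
E[|T-3| | T < 2] = [3·0.16 + 2·0.14] / 0.3
 = 0.76 / 0.3
 = 38/15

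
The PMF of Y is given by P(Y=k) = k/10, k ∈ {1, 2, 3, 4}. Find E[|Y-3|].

E[|Y-3|] = Σ |y-3|·P(Y=y)
 = 2·1/10 + 1·1/5 + 0·3/10 + 1·2/5
 = 1/5 + 1/5 + 0 + 2/5
 = 4/5

0.8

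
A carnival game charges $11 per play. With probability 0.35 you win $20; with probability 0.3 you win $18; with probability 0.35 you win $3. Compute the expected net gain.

E[payout] = 20·0.35 + 18·0.3 + 3·0.35
 = 7 + 5.4 + 1.05
 = 13.45
Net = 13.45 - 11 = 2.45

2.45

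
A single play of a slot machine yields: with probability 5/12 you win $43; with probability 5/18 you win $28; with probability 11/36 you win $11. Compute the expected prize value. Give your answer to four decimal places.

E[payout] = 43·5/12 + 28·5/18 + 11·11/36
 = 215/12 + 70/9 + 121/36
 = 523/18

29.0556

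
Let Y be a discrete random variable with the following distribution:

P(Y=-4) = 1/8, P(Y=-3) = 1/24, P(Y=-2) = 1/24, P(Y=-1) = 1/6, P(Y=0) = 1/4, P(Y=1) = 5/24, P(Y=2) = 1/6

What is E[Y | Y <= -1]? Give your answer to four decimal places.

P(Y <= -1) = 1/8 + 1/24 + 1/24 + 1/6 = 3/8.
E[Y | Y <= -1] = [(-4)·1/8 + (-3)·1/24 + (-2)·1/24 + (-1)·1/6] / (3/8)
 = -7/8 / (3/8)
 = -7/3

-2.3333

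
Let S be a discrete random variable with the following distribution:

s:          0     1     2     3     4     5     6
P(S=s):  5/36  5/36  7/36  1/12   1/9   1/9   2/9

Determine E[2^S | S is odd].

13.5

P(S is odd) = 5/36 + 1/12 + 1/9 = 1/3.
E[2^S | S is odd] = [2·5/36 + 8·1/12 + 32·1/9] / (1/3)
 = 9/2 / (1/3)
 = 27/2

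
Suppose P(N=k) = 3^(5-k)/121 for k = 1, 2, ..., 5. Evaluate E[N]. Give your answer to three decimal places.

E[N] = Σ n·P(N=n)
 = 1·81/121 + 2·27/121 + 3·9/121 + 4·3/121 + 5·1/121
 = 81/121 + 54/121 + 27/121 + 12/121 + 5/121
 = 179/121

1.479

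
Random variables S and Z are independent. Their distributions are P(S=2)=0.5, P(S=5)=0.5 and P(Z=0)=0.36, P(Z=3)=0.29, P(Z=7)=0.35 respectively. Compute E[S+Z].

E[S+Z] = Σ_s Σ_z (s+z) · P(S=s)P(Z=z)
 = 2·0.18 + 5·0.145 + 9·0.175 + 5·0.18 + 8·0.145 + 12·0.175
 = 0.36 + 0.725 + 1.575 + 0.9 + 1.16 + 2.1
 = 6.82

6.82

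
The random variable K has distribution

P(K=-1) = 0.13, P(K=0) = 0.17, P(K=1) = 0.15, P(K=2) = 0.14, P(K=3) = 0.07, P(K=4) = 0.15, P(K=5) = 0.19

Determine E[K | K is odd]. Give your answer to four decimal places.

P(K is odd) = 0.13 + 0.15 + 0.07 + 0.19 = 0.54.
E[K | K is odd] = [(-1)·0.13 + 1·0.15 + 3·0.07 + 5·0.19] / 0.54
 = 1.18 / 0.54
 = 59/27

2.1852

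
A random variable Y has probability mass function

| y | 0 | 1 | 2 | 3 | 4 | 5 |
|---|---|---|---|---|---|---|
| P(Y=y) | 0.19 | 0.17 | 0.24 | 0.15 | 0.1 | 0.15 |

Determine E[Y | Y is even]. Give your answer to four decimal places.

P(Y is even) = 0.19 + 0.24 + 0.1 = 0.53.
E[Y | Y is even] = [0·0.19 + 2·0.24 + 4·0.1] / 0.53
 = 0.88 / 0.53
 = 88/53

1.6604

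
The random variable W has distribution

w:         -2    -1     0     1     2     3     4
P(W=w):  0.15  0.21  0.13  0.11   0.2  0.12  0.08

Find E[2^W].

3.5325

E[2^W] = Σ 2^w·P(W=w)
 = 0.25·0.15 + 0.5·0.21 + 1·0.13 + 2·0.11 + 4·0.2 + 8·0.12 + 16·0.08
 = 0.0375 + 0.105 + 0.13 + 0.22 + 0.8 + 0.96 + 1.28
 = 3.5325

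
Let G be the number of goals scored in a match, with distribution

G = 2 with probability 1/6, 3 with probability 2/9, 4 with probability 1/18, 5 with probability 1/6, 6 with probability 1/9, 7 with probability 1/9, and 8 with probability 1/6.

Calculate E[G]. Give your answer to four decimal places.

E[G] = Σ g·P(G=g)
 = 2·1/6 + 3·2/9 + 4·1/18 + 5·1/6 + 6·1/9 + 7·1/9 + 8·1/6
 = 1/3 + 2/3 + 2/9 + 5/6 + 2/3 + 7/9 + 4/3
 = 29/6

4.8333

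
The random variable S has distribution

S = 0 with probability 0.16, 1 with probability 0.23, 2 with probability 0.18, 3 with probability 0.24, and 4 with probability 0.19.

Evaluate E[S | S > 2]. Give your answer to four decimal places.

P(S > 2) = 0.24 + 0.19 = 0.43.
E[S | S > 2] = [3·0.24 + 4·0.19] / 0.43
 = 1.48 / 0.43
 = 148/43

3.4419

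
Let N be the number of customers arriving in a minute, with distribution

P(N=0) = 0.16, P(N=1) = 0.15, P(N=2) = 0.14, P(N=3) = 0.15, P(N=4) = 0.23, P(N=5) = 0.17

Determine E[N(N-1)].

E[N(N-1)] = Σ n(n-1)·P(N=n)
 = 0·0.16 + 0·0.15 + 2·0.14 + 6·0.15 + 12·0.23 + 20·0.17
 = 0 + 0 + 0.28 + 0.9 + 2.76 + 3.4
 = 7.34

7.34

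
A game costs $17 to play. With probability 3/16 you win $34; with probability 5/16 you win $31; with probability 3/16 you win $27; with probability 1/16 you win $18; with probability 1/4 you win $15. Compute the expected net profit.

9

E[payout] = 34·3/16 + 31·5/16 + 27·3/16 + 18·1/16 + 15·1/4
 = 51/8 + 155/16 + 81/16 + 9/8 + 15/4
 = 26
Net = 26 - 17 = 9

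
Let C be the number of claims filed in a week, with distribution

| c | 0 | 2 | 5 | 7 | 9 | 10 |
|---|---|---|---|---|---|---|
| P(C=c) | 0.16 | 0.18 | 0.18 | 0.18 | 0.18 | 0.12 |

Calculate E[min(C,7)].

E[min(C,7)] = Σ min(c,7)·P(C=c)
 = 0·0.16 + 2·0.18 + 5·0.18 + 7·0.18 + 7·0.18 + 7·0.12
 = 0 + 0.36 + 0.9 + 1.26 + 1.26 + 0.84
 = 4.62

4.62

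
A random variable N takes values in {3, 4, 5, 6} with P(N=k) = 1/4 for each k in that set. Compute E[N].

E[N] = Σ n·P(N=n)
 = 3·1/4 + 4·1/4 + 5·1/4 + 6·1/4
 = 3/4 + 1 + 5/4 + 3/2
 = 9/2

4.5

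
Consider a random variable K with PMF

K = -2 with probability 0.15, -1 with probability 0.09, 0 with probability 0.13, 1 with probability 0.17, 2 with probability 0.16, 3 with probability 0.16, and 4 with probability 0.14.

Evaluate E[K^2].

5.18

E[K^2] = Σ k^2·P(K=k)
 = 4·0.15 + 1·0.09 + 0·0.13 + 1·0.17 + 4·0.16 + 9·0.16 + 16·0.14
 = 0.6 + 0.09 + 0 + 0.17 + 0.64 + 1.44 + 2.24
 = 5.18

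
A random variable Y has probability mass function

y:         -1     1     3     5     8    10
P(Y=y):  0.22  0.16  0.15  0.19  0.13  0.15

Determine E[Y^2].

E[Y^2] = Σ y^2·P(Y=y)
 = 1·0.22 + 1·0.16 + 9·0.15 + 25·0.19 + 64·0.13 + 100·0.15
 = 0.22 + 0.16 + 1.35 + 4.75 + 8.32 + 15
 = 29.8

29.8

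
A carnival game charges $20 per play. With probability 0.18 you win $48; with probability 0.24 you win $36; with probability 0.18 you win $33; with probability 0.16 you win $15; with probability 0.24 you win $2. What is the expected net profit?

E[payout] = 48·0.18 + 36·0.24 + 33·0.18 + 15·0.16 + 2·0.24
 = 8.64 + 8.64 + 5.94 + 2.4 + 0.48
 = 26.1
Net = 26.1 - 20 = 6.1

6.1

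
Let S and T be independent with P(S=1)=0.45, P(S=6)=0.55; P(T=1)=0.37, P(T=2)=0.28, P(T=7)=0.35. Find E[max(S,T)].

5.0135

E[max(S,T)] = Σ_s Σ_t max(s,t) · P(S=s)P(T=t)
 = 1·0.1665 + 2·0.126 + 7·0.1575 + 6·0.2035 + 6·0.154 + 7·0.1925
 = 0.1665 + 0.252 + 1.1025 + 1.221 + 0.924 + 1.3475
 = 5.0135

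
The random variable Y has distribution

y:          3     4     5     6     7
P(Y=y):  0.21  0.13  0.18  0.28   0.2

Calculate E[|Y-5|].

E[|Y-5|] = Σ |y-5|·P(Y=y)
 = 2·0.21 + 1·0.13 + 0·0.18 + 1·0.28 + 2·0.2
 = 0.42 + 0.13 + 0 + 0.28 + 0.4
 = 1.23

1.23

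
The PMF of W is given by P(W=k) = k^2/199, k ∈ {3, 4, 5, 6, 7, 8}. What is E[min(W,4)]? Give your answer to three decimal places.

3.955

E[min(W,4)] = Σ min(w,4)·P(W=w)
 = 3·9/199 + 4·16/199 + 4·25/199 + 4·36/199 + 4·49/199 + 4·64/199
 = 27/199 + 64/199 + 100/199 + 144/199 + 196/199 + 256/199
 = 787/199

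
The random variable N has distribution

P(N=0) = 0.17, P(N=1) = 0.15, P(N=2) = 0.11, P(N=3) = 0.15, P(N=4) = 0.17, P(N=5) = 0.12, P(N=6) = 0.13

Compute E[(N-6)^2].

13.78

E[(N-6)^2] = Σ (n-6)^2·P(N=n)
 = 36·0.17 + 25·0.15 + 16·0.11 + 9·0.15 + 4·0.17 + 1·0.12 + 0·0.13
 = 6.12 + 3.75 + 1.76 + 1.35 + 0.68 + 0.12 + 0
 = 13.78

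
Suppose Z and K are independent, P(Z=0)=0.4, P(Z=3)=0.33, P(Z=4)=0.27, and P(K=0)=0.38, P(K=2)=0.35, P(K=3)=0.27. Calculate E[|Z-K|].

1.768

E[|Z-K|] = Σ_z Σ_k |z-k| · P(Z=z)P(K=k)
 = 0·0.152 + 2·0.14 + 3·0.108 + 3·0.1254 + 1·0.1155 + 0·0.0891 + 4·0.1026 + 2·0.0945 + 1·0.0729
 = 0 + 0.28 + 0.324 + 0.3762 + 0.1155 + 0 + 0.4104 + 0.189 + 0.0729
 = 1.768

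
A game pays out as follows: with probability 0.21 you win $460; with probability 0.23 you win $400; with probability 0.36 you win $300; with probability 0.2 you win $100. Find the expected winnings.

E[payout] = 460·0.21 + 400·0.23 + 300·0.36 + 100·0.2
 = 96.6 + 92 + 108 + 20
 = 316.6

316.6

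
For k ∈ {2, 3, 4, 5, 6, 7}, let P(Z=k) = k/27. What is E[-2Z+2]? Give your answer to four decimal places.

-8.2963

E[-2Z+2] = Σ (-2z+2)·P(Z=z)
 = (-2)·2/27 + (-4)·1/9 + (-6)·4/27 + (-8)·5/27 + (-10)·2/9 + (-12)·7/27
 = (-4/27) + (-4/9) + (-8/9) + (-40/27) + (-20/9) + (-28/9)
 = -224/27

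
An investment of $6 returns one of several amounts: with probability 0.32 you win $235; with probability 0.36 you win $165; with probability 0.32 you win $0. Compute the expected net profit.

E[payout] = 235·0.32 + 165·0.36 + 0·0.32
 = 75.2 + 59.4 + 0
 = 134.6
Net = 134.6 - 6 = 128.6

128.6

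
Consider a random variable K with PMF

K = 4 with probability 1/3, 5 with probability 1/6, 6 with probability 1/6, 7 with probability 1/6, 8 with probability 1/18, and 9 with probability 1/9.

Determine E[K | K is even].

P(K is even) = 1/3 + 1/6 + 1/18 = 5/9.
E[K | K is even] = [4·1/3 + 6·1/6 + 8·1/18] / (5/9)
 = 25/9 / (5/9)
 = 5

5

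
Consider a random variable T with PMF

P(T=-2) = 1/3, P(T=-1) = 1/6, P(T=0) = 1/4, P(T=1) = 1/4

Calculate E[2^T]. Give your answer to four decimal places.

E[2^T] = Σ 2^t·P(T=t)
 = 1/4·1/3 + 1/2·1/6 + 1·1/4 + 2·1/4
 = 1/12 + 1/12 + 1/4 + 1/2
 = 11/12

0.9167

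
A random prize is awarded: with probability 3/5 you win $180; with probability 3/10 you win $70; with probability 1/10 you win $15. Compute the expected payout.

130.5

E[payout] = 180·3/5 + 70·3/10 + 15·1/10
 = 108 + 21 + 3/2
 = 261/2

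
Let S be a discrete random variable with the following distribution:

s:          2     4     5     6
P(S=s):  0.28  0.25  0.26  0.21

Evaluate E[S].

E[S] = Σ s·P(S=s)
 = 2·0.28 + 4·0.25 + 5·0.26 + 6·0.21
 = 0.56 + 1 + 1.3 + 1.26
 = 4.12

4.12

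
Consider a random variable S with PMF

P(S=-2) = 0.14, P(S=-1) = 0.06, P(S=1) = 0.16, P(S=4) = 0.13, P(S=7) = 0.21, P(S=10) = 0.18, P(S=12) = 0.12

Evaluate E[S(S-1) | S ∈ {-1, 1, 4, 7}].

18.75

P(S ∈ {-1, 1, 4, 7}) = 0.06 + 0.16 + 0.13 + 0.21 = 0.56.
E[S(S-1) | S ∈ {-1, 1, 4, 7}] = [2·0.06 + 0·0.16 + 12·0.13 + 42·0.21] / 0.56
 = 10.5 / 0.56
 = 75/4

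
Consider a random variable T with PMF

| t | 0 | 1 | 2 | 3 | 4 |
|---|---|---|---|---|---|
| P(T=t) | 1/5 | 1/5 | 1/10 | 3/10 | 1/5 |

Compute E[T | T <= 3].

P(T <= 3) = 1/5 + 1/5 + 1/10 + 3/10 = 4/5.
E[T | T <= 3] = [0·1/5 + 1·1/5 + 2·1/10 + 3·3/10] / (4/5)
 = 13/10 / (4/5)
 = 13/8

1.625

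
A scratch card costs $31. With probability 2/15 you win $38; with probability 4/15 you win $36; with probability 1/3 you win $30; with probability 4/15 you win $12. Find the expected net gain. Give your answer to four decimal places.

E[payout] = 38·2/15 + 36·4/15 + 30·1/3 + 12·4/15
 = 76/15 + 48/5 + 10 + 16/5
 = 418/15
Net = 418/15 - 31 = -47/15

-3.1333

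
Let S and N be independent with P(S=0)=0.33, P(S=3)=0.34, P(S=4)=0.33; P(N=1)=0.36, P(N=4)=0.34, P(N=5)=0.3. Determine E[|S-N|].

E[|S-N|] = Σ_s Σ_n |s-n| · P(S=s)P(N=n)
 = 1·0.1188 + 4·0.1122 + 5·0.099 + 2·0.1224 + 1·0.1156 + 2·0.102 + 3·0.1188 + 0·0.1122 + 1·0.099
 = 0.1188 + 0.4488 + 0.495 + 0.2448 + 0.1156 + 0.204 + 0.3564 + 0 + 0.099
 = 2.0824

2.0824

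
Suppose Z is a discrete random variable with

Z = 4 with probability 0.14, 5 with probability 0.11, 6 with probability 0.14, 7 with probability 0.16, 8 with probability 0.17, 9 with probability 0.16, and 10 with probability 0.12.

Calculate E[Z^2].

53.71

E[Z^2] = Σ z^2·P(Z=z)
 = 16·0.14 + 25·0.11 + 36·0.14 + 49·0.16 + 64·0.17 + 81·0.16 + 100·0.12
 = 2.24 + 2.75 + 5.04 + 7.84 + 10.88 + 12.96 + 12
 = 53.71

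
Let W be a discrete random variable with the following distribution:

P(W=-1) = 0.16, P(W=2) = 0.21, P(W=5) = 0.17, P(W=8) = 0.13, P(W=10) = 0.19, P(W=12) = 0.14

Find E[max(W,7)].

E[max(W,7)] = Σ max(w,7)·P(W=w)
 = 7·0.16 + 7·0.21 + 7·0.17 + 8·0.13 + 10·0.19 + 12·0.14
 = 1.12 + 1.47 + 1.19 + 1.04 + 1.9 + 1.68
 = 8.4

8.4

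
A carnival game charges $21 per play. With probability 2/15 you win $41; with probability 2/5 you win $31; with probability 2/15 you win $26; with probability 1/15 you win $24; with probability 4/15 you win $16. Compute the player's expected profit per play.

6.2

E[payout] = 41·2/15 + 31·2/5 + 26·2/15 + 24·1/15 + 16·4/15
 = 82/15 + 62/5 + 52/15 + 8/5 + 64/15
 = 136/5
Net = 136/5 - 21 = 31/5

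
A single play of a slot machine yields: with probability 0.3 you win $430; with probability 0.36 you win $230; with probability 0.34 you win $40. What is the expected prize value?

E[payout] = 430·0.3 + 230·0.36 + 40·0.34
 = 129 + 82.8 + 13.6
 = 225.4

225.4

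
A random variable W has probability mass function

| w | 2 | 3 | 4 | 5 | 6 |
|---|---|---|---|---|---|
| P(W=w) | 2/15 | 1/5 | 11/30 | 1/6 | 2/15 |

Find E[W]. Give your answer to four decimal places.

3.9667

E[W] = Σ w·P(W=w)
 = 2·2/15 + 3·1/5 + 4·11/30 + 5·1/6 + 6·2/15
 = 4/15 + 3/5 + 22/15 + 5/6 + 4/5
 = 119/30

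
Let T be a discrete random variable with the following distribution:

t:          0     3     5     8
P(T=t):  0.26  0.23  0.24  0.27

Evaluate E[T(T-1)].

E[T(T-1)] = Σ t(t-1)·P(T=t)
 = 0·0.26 + 6·0.23 + 20·0.24 + 56·0.27
 = 0 + 1.38 + 4.8 + 15.12
 = 21.3

21.3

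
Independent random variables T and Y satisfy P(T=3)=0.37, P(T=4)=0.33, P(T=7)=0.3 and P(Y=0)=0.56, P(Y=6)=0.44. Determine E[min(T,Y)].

1.8612

E[min(T,Y)] = Σ_t Σ_y min(t,y) · P(T=t)P(Y=y)
 = 0·0.2072 + 3·0.1628 + 0·0.1848 + 4·0.1452 + 0·0.168 + 6·0.132
 = 0 + 0.4884 + 0 + 0.5808 + 0 + 0.792
 = 1.8612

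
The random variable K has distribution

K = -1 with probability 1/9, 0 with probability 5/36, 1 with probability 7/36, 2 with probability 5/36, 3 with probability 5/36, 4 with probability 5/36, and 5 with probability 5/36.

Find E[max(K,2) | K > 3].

P(K > 3) = 5/36 + 5/36 = 5/18.
E[max(K,2) | K > 3] = [4·5/36 + 5·5/36] / (5/18)
 = 5/4 / (5/18)
 = 9/2

4.5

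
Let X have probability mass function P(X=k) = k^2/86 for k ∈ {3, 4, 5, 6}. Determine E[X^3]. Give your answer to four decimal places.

E[X^3] = Σ x^3·P(X=x)
 = 27·9/86 + 64·8/43 + 125·25/86 + 216·18/43
 = 243/86 + 512/43 + 3125/86 + 3888/43
 = 6084/43

141.4884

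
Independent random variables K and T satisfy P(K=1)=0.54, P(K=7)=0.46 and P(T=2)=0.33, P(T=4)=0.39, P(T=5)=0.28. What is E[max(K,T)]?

5.1748

E[max(K,T)] = Σ_k Σ_t max(k,t) · P(K=k)P(T=t)
 = 2·0.1782 + 4·0.2106 + 5·0.1512 + 7·0.1518 + 7·0.1794 + 7·0.1288
 = 0.3564 + 0.8424 + 0.756 + 1.0626 + 1.2558 + 0.9016
 = 5.1748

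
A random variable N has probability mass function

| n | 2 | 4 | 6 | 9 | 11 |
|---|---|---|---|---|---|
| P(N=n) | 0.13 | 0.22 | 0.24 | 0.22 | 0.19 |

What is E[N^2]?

E[N^2] = Σ n^2·P(N=n)
 = 4·0.13 + 16·0.22 + 36·0.24 + 81·0.22 + 121·0.19
 = 0.52 + 3.52 + 8.64 + 17.82 + 22.99
 = 53.49

53.49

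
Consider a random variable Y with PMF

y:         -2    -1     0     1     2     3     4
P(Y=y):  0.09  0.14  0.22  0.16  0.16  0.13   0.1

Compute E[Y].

0.95

E[Y] = Σ y·P(Y=y)
 = (-2)·0.09 + (-1)·0.14 + 0·0.22 + 1·0.16 + 2·0.16 + 3·0.13 + 4·0.1
 = (-0.18) + (-0.14) + 0 + 0.16 + 0.32 + 0.39 + 0.4
 = 0.95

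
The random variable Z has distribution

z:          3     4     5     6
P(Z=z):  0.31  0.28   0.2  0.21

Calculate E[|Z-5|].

1.11

E[|Z-5|] = Σ |z-5|·P(Z=z)
 = 2·0.31 + 1·0.28 + 0·0.2 + 1·0.21
 = 0.62 + 0.28 + 0 + 0.21
 = 1.11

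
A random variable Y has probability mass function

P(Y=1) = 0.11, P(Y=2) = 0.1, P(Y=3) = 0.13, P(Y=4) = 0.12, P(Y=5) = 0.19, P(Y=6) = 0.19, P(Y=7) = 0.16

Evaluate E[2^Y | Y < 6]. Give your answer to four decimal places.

P(Y < 6) = 0.11 + 0.1 + 0.13 + 0.12 + 0.19 = 0.65.
E[2^Y | Y < 6] = [2·0.11 + 4·0.1 + 8·0.13 + 16·0.12 + 32·0.19] / 0.65
 = 9.66 / 0.65
 = 966/65

14.8615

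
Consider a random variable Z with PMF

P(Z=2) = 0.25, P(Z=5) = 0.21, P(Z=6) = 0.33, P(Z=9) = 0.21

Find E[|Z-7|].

2.42

E[|Z-7|] = Σ |z-7|·P(Z=z)
 = 5·0.25 + 2·0.21 + 1·0.33 + 2·0.21
 = 1.25 + 0.42 + 0.33 + 0.42
 = 2.42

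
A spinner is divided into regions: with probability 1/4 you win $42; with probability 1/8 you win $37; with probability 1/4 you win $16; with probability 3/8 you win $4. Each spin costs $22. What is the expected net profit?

-1.375

E[payout] = 42·1/4 + 37·1/8 + 16·1/4 + 4·3/8
 = 21/2 + 37/8 + 4 + 3/2
 = 165/8
Net = 165/8 - 22 = -11/8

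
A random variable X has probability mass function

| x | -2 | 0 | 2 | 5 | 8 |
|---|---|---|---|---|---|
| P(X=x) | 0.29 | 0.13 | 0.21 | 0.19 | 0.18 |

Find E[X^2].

18.27

E[X^2] = Σ x^2·P(X=x)
 = 4·0.29 + 0·0.13 + 4·0.21 + 25·0.19 + 64·0.18
 = 1.16 + 0 + 0.84 + 4.75 + 11.52
 = 18.27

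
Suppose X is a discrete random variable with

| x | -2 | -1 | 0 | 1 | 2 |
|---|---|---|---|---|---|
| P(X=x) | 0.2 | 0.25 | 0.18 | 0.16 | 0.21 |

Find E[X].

E[X] = Σ x·P(X=x)
 = (-2)·0.2 + (-1)·0.25 + 0·0.18 + 1·0.16 + 2·0.21
 = (-0.4) + (-0.25) + 0 + 0.16 + 0.42
 = -0.07

-0.07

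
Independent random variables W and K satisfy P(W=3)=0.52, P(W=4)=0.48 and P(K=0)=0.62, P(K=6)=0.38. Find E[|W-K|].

3.1152

E[|W-K|] = Σ_w Σ_k |w-k| · P(W=w)P(K=k)
 = 3·0.3224 + 3·0.1976 + 4·0.2976 + 2·0.1824
 = 0.9672 + 0.5928 + 1.1904 + 0.3648
 = 3.1152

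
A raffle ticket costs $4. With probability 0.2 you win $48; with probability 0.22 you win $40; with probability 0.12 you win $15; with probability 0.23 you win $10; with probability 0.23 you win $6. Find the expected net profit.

19.88

E[payout] = 48·0.2 + 40·0.22 + 15·0.12 + 10·0.23 + 6·0.23
 = 9.6 + 8.8 + 1.8 + 2.3 + 1.38
 = 23.88
Net = 23.88 - 4 = 19.88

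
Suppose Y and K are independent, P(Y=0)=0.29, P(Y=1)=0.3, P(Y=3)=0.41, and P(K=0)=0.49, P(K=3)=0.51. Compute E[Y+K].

3.06

E[Y+K] = Σ_y Σ_k (y+k) · P(Y=y)P(K=k)
 = 0·0.1421 + 3·0.1479 + 1·0.147 + 4·0.153 + 3·0.2009 + 6·0.2091
 = 0 + 0.4437 + 0.147 + 0.612 + 0.6027 + 1.2546
 = 3.06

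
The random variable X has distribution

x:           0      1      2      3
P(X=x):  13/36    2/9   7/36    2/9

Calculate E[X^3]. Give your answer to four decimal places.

7.7778

E[X^3] = Σ x^3·P(X=x)
 = 0·13/36 + 1·2/9 + 8·7/36 + 27·2/9
 = 0 + 2/9 + 14/9 + 6
 = 70/9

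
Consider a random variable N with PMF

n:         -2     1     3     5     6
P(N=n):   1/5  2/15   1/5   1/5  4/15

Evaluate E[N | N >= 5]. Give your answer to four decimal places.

5.5714

P(N >= 5) = 1/5 + 4/15 = 7/15.
E[N | N >= 5] = [5·1/5 + 6·4/15] / (7/15)
 = 13/5 / (7/15)
 = 39/7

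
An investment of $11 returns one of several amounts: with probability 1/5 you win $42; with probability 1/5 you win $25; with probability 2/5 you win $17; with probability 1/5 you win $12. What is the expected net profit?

E[payout] = 42·1/5 + 25·1/5 + 17·2/5 + 12·1/5
 = 42/5 + 5 + 34/5 + 12/5
 = 113/5
Net = 113/5 - 11 = 58/5

11.6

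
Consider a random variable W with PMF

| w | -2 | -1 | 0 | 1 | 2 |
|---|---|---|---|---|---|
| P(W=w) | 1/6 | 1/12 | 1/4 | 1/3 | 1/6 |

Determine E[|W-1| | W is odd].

0.4

P(W is odd) = 1/12 + 1/3 = 5/12.
E[|W-1| | W is odd] = [2·1/12 + 0·1/3] / (5/12)
 = 1/6 / (5/12)
 = 2/5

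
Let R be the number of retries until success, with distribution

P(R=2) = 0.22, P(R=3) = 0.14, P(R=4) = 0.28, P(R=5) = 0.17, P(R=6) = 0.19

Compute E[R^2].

E[R^2] = Σ r^2·P(R=r)
 = 4·0.22 + 9·0.14 + 16·0.28 + 25·0.17 + 36·0.19
 = 0.88 + 1.26 + 4.48 + 4.25 + 6.84
 = 17.71

17.71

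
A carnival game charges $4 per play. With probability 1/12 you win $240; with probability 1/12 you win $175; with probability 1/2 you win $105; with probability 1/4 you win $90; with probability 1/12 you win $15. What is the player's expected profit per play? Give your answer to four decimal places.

E[payout] = 240·1/12 + 175·1/12 + 105·1/2 + 90·1/4 + 15·1/12
 = 20 + 175/12 + 105/2 + 45/2 + 5/4
 = 665/6
Net = 665/6 - 4 = 641/6

106.8333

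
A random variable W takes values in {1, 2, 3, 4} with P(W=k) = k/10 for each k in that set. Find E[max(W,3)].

3.4

E[max(W,3)] = Σ max(w,3)·P(W=w)
 = 3·1/10 + 3·1/5 + 3·3/10 + 4·2/5
 = 3/10 + 3/5 + 9/10 + 8/5
 = 17/5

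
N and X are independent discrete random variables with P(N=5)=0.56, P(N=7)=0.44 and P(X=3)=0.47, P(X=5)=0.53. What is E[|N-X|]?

E[|N-X|] = Σ_n Σ_x |n-x| · P(N=n)P(X=x)
 = 2·0.2632 + 0·0.2968 + 4·0.2068 + 2·0.2332
 = 0.5264 + 0 + 0.8272 + 0.4664
 = 1.82

1.82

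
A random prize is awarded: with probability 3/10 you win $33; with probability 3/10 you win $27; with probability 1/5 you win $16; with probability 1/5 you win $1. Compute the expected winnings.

E[payout] = 33·3/10 + 27·3/10 + 16·1/5 + 1·1/5
 = 99/10 + 81/10 + 16/5 + 1/5
 = 107/5

21.4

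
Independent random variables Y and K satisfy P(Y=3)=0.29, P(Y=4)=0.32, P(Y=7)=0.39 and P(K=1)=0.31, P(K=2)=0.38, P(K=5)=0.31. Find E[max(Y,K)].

E[max(Y,K)] = Σ_y Σ_k max(y,k) · P(Y=y)P(K=k)
 = 3·0.0899 + 3·0.1102 + 5·0.0899 + 4·0.0992 + 4·0.1216 + 5·0.0992 + 7·0.1209 + 7·0.1482 + 7·0.1209
 = 0.2697 + 0.3306 + 0.4495 + 0.3968 + 0.4864 + 0.496 + 0.8463 + 1.0374 + 0.8463
 = 5.159

5.159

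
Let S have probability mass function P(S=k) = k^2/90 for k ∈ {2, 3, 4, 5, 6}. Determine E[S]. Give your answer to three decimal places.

E[S] = Σ s·P(S=s)
 = 2·2/45 + 3·1/10 + 4·8/45 + 5·5/18 + 6·2/5
 = 4/45 + 3/10 + 32/45 + 25/18 + 12/5
 = 44/9

4.889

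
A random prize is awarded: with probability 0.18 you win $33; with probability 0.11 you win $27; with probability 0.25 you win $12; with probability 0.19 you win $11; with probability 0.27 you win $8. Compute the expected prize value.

16.16

E[payout] = 33·0.18 + 27·0.11 + 12·0.25 + 11·0.19 + 8·0.27
 = 5.94 + 2.97 + 3 + 2.09 + 2.16
 = 16.16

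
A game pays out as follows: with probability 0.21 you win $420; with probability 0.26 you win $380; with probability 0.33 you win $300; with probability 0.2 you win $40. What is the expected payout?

E[payout] = 420·0.21 + 380·0.26 + 300·0.33 + 40·0.2
 = 88.2 + 98.8 + 99 + 8
 = 294

294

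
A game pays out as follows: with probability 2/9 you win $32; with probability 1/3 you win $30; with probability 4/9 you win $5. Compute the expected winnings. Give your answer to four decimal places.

19.3333

E[payout] = 32·2/9 + 30·1/3 + 5·4/9
 = 64/9 + 10 + 20/9
 = 58/3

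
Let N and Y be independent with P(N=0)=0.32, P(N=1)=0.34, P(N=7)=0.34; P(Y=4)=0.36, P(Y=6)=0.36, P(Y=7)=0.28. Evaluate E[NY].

15.1232

E[NY] = Σ_n Σ_y ny · P(N=n)P(Y=y)
 = 0·0.1152 + 0·0.1152 + 0·0.0896 + 4·0.1224 + 6·0.1224 + 7·0.0952 + 28·0.1224 + 42·0.1224 + 49·0.0952
 = 0 + 0 + 0 + 0.4896 + 0.7344 + 0.6664 + 3.4272 + 5.1408 + 4.6648
 = 15.1232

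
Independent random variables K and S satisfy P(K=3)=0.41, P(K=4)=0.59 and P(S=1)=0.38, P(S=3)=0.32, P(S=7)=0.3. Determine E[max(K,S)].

4.613

E[max(K,S)] = Σ_k Σ_s max(k,s) · P(K=k)P(S=s)
 = 3·0.1558 + 3·0.1312 + 7·0.123 + 4·0.2242 + 4·0.1888 + 7·0.177
 = 0.4674 + 0.3936 + 0.861 + 0.8968 + 0.7552 + 1.239
 = 4.613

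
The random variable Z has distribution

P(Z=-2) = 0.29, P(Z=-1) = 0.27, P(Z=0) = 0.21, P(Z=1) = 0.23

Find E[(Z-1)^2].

E[(Z-1)^2] = Σ (z-1)^2·P(Z=z)
 = 9·0.29 + 4·0.27 + 1·0.21 + 0·0.23
 = 2.61 + 1.08 + 0.21 + 0
 = 3.9

3.9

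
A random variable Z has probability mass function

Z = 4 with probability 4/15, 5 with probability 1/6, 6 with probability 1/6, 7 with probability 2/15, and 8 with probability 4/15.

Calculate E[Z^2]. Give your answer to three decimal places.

38.033

E[Z^2] = Σ z^2·P(Z=z)
 = 16·4/15 + 25·1/6 + 36·1/6 + 49·2/15 + 64·4/15
 = 64/15 + 25/6 + 6 + 98/15 + 256/15
 = 1141/30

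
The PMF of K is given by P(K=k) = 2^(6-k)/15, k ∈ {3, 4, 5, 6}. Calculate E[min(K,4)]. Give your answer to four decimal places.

E[min(K,4)] = Σ min(k,4)·P(K=k)
 = 3·8/15 + 4·4/15 + 4·2/15 + 4·1/15
 = 8/5 + 16/15 + 8/15 + 4/15
 = 52/15

3.4667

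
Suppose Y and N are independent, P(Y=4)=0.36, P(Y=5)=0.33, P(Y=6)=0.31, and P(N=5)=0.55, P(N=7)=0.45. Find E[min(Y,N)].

E[min(Y,N)] = Σ_y Σ_n min(y,n) · P(Y=y)P(N=n)
 = 4·0.198 + 4·0.162 + 5·0.1815 + 5·0.1485 + 5·0.1705 + 6·0.1395
 = 0.792 + 0.648 + 0.9075 + 0.7425 + 0.8525 + 0.837
 = 4.7795

4.7795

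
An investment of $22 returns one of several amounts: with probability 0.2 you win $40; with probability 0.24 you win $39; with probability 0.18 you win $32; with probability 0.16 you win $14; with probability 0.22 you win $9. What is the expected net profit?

E[payout] = 40·0.2 + 39·0.24 + 32·0.18 + 14·0.16 + 9·0.22
 = 8 + 9.36 + 5.76 + 2.24 + 1.98
 = 27.34
Net = 27.34 - 22 = 5.34

5.34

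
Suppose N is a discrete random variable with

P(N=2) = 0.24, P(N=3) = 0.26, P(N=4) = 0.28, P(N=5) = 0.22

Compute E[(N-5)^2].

E[(N-5)^2] = Σ (n-5)^2·P(N=n)
 = 9·0.24 + 4·0.26 + 1·0.28 + 0·0.22
 = 2.16 + 1.04 + 0.28 + 0
 = 3.48

3.48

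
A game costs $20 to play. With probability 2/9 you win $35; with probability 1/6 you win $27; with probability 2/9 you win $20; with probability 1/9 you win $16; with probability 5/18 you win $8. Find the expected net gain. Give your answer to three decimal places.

E[payout] = 35·2/9 + 27·1/6 + 20·2/9 + 16·1/9 + 8·5/18
 = 70/9 + 9/2 + 40/9 + 16/9 + 20/9
 = 373/18
Net = 373/18 - 20 = 13/18

0.722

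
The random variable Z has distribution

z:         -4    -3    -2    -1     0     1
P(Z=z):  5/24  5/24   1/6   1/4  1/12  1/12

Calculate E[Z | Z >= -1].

P(Z >= -1) = 1/4 + 1/12 + 1/12 = 5/12.
E[Z | Z >= -1] = [(-1)·1/4 + 0·1/12 + 1·1/12] / (5/12)
 = -1/6 / (5/12)
 = -2/5

-0.4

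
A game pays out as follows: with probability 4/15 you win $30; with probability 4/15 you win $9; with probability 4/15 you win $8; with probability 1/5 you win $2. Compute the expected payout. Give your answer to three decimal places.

E[payout] = 30·4/15 + 9·4/15 + 8·4/15 + 2·1/5
 = 8 + 12/5 + 32/15 + 2/5
 = 194/15

12.933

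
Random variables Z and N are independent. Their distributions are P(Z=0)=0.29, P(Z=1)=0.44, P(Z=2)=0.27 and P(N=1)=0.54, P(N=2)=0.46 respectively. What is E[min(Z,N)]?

0.8342

E[min(Z,N)] = Σ_z Σ_n min(z,n) · P(Z=z)P(N=n)
 = 0·0.1566 + 0·0.1334 + 1·0.2376 + 1·0.2024 + 1·0.1458 + 2·0.1242
 = 0 + 0 + 0.2376 + 0.2024 + 0.1458 + 0.2484
 = 0.8342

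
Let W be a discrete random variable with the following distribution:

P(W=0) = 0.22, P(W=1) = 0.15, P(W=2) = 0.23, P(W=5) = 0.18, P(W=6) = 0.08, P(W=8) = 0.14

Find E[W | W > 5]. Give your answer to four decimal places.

7.2727

P(W > 5) = 0.08 + 0.14 = 0.22.
E[W | W > 5] = [6·0.08 + 8·0.14] / 0.22
 = 1.6 / 0.22
 = 80/11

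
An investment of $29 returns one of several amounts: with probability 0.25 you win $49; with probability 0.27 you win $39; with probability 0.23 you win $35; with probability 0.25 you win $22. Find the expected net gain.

E[payout] = 49·0.25 + 39·0.27 + 35·0.23 + 22·0.25
 = 12.25 + 10.53 + 8.05 + 5.5
 = 36.33
Net = 36.33 - 29 = 7.33

7.33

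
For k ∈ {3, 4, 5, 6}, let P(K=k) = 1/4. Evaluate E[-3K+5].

-8.5

E[-3K+5] = Σ (-3k+5)·P(K=k)
 = (-4)·1/4 + (-7)·1/4 + (-10)·1/4 + (-13)·1/4
 = (-1) + (-7/4) + (-5/2) + (-13/4)
 = -17/2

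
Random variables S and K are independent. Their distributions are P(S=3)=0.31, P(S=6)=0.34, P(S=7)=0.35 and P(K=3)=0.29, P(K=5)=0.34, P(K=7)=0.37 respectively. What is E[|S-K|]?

1.8508

E[|S-K|] = Σ_s Σ_k |s-k| · P(S=s)P(K=k)
 = 0·0.0899 + 2·0.1054 + 4·0.1147 + 3·0.0986 + 1·0.1156 + 1·0.1258 + 4·0.1015 + 2·0.119 + 0·0.1295
 = 0 + 0.2108 + 0.4588 + 0.2958 + 0.1156 + 0.1258 + 0.406 + 0.238 + 0
 = 1.8508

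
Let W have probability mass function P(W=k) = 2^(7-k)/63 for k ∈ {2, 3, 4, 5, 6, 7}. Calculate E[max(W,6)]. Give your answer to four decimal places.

6.0159

E[max(W,6)] = Σ max(w,6)·P(W=w)
 = 6·32/63 + 6·16/63 + 6·8/63 + 6·4/63 + 6·2/63 + 7·1/63
 = 64/21 + 32/21 + 16/21 + 8/21 + 4/21 + 1/9
 = 379/63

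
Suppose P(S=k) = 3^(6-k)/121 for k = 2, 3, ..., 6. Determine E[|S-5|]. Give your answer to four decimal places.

2.5372

E[|S-5|] = Σ |s-5|·P(S=s)
 = 3·81/121 + 2·27/121 + 1·9/121 + 0·3/121 + 1·1/121
 = 243/121 + 54/121 + 9/121 + 0 + 1/121
 = 307/121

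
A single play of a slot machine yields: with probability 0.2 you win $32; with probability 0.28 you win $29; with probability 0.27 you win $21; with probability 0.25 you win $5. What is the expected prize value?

E[payout] = 32·0.2 + 29·0.28 + 21·0.27 + 5·0.25
 = 6.4 + 8.12 + 5.67 + 1.25
 = 21.44

21.44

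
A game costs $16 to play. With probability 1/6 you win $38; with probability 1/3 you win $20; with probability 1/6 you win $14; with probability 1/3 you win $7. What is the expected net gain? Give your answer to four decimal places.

E[payout] = 38·1/6 + 20·1/3 + 14·1/6 + 7·1/3
 = 19/3 + 20/3 + 7/3 + 7/3
 = 53/3
Net = 53/3 - 16 = 5/3

1.6667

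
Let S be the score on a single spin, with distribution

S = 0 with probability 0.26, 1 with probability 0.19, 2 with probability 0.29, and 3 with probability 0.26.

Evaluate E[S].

1.55

E[S] = Σ s·P(S=s)
 = 0·0.26 + 1·0.19 + 2·0.29 + 3·0.26
 = 0 + 0.19 + 0.58 + 0.78
 = 1.55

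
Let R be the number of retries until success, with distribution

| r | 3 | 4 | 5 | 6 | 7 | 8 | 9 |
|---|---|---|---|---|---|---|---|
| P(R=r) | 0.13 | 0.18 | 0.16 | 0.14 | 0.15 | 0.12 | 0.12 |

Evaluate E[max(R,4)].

E[max(R,4)] = Σ max(r,4)·P(R=r)
 = 4·0.13 + 4·0.18 + 5·0.16 + 6·0.14 + 7·0.15 + 8·0.12 + 9·0.12
 = 0.52 + 0.72 + 0.8 + 0.84 + 1.05 + 0.96 + 1.08
 = 5.97

5.97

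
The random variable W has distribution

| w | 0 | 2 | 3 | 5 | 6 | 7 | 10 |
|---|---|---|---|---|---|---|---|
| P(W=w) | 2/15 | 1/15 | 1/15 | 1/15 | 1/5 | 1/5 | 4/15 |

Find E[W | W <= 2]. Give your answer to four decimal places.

P(W <= 2) = 2/15 + 1/15 = 1/5.
E[W | W <= 2] = [0·2/15 + 2·1/15] / (1/5)
 = 2/15 / (1/5)
 = 2/3

0.6667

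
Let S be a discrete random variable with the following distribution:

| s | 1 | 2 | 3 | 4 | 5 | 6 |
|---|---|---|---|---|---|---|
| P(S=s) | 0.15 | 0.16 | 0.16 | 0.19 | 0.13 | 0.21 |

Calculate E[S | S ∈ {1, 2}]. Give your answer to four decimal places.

P(S ∈ {1, 2}) = 0.15 + 0.16 = 0.31.
E[S | S ∈ {1, 2}] = [1·0.15 + 2·0.16] / 0.31
 = 0.47 / 0.31
 = 47/31

1.5161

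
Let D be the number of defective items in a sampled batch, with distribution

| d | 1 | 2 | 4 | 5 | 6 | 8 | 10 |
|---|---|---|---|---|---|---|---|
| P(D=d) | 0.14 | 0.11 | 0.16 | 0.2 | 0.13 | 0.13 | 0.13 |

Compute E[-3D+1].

-14.36

E[-3D+1] = Σ (-3d+1)·P(D=d)
 = (-2)·0.14 + (-5)·0.11 + (-11)·0.16 + (-14)·0.2 + (-17)·0.13 + (-23)·0.13 + (-29)·0.13
 = (-0.28) + (-0.55) + (-1.76) + (-2.8) + (-2.21) + (-2.99) + (-3.77)
 = -14.36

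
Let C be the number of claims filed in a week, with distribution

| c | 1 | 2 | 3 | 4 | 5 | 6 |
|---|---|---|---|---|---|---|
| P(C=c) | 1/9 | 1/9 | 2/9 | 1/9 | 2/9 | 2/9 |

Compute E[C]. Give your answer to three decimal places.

E[C] = Σ c·P(C=c)
 = 1·1/9 + 2·1/9 + 3·2/9 + 4·1/9 + 5·2/9 + 6·2/9
 = 1/9 + 2/9 + 2/3 + 4/9 + 10/9 + 4/3
 = 35/9

3.889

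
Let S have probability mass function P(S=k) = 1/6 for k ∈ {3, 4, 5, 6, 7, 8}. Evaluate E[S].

E[S] = Σ s·P(S=s)
 = 3·1/6 + 4·1/6 + 5·1/6 + 6·1/6 + 7·1/6 + 8·1/6
 = 1/2 + 2/3 + 5/6 + 1 + 7/6 + 4/3
 = 11/2

5.5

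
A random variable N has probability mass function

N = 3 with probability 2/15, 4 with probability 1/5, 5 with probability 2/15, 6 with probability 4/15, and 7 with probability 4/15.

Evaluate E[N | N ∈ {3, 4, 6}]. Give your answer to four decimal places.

P(N ∈ {3, 4, 6}) = 2/15 + 1/5 + 4/15 = 3/5.
E[N | N ∈ {3, 4, 6}] = [3·2/15 + 4·1/5 + 6·4/15] / (3/5)
 = 14/5 / (3/5)
 = 14/3

4.6667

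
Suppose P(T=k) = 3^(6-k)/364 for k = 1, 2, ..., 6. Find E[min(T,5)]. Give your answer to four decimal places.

E[min(T,5)] = Σ min(t,5)·P(T=t)
 = 1·243/364 + 2·81/364 + 3·27/364 + 4·9/364 + 5·3/364 + 5·1/364
 = 243/364 + 81/182 + 81/364 + 9/91 + 15/364 + 5/364
 = 271/182

1.4890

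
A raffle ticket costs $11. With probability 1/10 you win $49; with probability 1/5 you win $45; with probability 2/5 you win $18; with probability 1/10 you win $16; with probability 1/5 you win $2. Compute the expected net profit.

12.1

E[payout] = 49·1/10 + 45·1/5 + 18·2/5 + 16·1/10 + 2·1/5
 = 49/10 + 9 + 36/5 + 8/5 + 2/5
 = 231/10
Net = 231/10 - 11 = 121/10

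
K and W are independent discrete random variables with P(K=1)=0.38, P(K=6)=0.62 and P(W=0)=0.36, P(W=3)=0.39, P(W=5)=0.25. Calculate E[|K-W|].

E[|K-W|] = Σ_k Σ_w |k-w| · P(K=k)P(W=w)
 = 1·0.1368 + 2·0.1482 + 4·0.095 + 6·0.2232 + 3·0.2418 + 1·0.155
 = 0.1368 + 0.2964 + 0.38 + 1.3392 + 0.7254 + 0.155
 = 3.0328

3.0328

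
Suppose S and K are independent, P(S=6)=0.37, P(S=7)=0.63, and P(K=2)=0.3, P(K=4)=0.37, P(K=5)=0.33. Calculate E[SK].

E[SK] = Σ_s Σ_k sk · P(S=s)P(K=k)
 = 12·0.111 + 24·0.1369 + 30·0.1221 + 14·0.189 + 28·0.2331 + 35·0.2079
 = 1.332 + 3.2856 + 3.663 + 2.646 + 6.5268 + 7.2765
 = 24.7299

24.7299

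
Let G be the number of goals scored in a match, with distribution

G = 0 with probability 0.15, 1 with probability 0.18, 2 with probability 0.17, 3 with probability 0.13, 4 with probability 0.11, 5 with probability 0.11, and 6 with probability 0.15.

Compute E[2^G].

E[2^G] = Σ 2^g·P(G=g)
 = 1·0.15 + 2·0.18 + 4·0.17 + 8·0.13 + 16·0.11 + 32·0.11 + 64·0.15
 = 0.15 + 0.36 + 0.68 + 1.04 + 1.76 + 3.52 + 9.6
 = 17.11

17.11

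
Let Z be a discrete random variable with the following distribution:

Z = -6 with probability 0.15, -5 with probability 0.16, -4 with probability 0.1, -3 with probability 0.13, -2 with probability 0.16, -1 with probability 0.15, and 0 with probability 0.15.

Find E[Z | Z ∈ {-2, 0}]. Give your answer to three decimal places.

P(Z ∈ {-2, 0}) = 0.16 + 0.15 = 0.31.
E[Z | Z ∈ {-2, 0}] = [(-2)·0.16 + 0·0.15] / 0.31
 = -0.32 / 0.31
 = -32/31

-1.032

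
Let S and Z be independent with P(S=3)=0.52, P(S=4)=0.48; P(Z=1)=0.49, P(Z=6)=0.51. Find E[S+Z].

E[S+Z] = Σ_s Σ_z (s+z) · P(S=s)P(Z=z)
 = 4·0.2548 + 9·0.2652 + 5·0.2352 + 10·0.2448
 = 1.0192 + 2.3868 + 1.176 + 2.448
 = 7.03

7.03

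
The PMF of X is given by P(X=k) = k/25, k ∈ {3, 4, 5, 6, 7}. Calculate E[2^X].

E[2^X] = Σ 2^x·P(X=x)
 = 8·3/25 + 16·4/25 + 32·1/5 + 64·6/25 + 128·7/25
 = 24/25 + 64/25 + 32/5 + 384/25 + 896/25
 = 1528/25

61.12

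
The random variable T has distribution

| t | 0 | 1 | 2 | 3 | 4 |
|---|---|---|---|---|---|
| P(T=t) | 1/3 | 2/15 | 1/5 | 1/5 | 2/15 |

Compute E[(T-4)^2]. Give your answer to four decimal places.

7.5333

E[(T-4)^2] = Σ (t-4)^2·P(T=t)
 = 16·1/3 + 9·2/15 + 4·1/5 + 1·1/5 + 0·2/15
 = 16/3 + 6/5 + 4/5 + 1/5 + 0
 = 113/15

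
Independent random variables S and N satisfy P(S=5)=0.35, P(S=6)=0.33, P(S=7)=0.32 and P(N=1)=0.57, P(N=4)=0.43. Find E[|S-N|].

3.68

E[|S-N|] = Σ_s Σ_n |s-n| · P(S=s)P(N=n)
 = 4·0.1995 + 1·0.1505 + 5·0.1881 + 2·0.1419 + 6·0.1824 + 3·0.1376
 = 0.798 + 0.1505 + 0.9405 + 0.2838 + 1.0944 + 0.4128
 = 3.68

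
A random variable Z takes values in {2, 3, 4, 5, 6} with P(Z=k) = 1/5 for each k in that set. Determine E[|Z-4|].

E[|Z-4|] = Σ |z-4|·P(Z=z)
 = 2·1/5 + 1·1/5 + 0·1/5 + 1·1/5 + 2·1/5
 = 2/5 + 1/5 + 0 + 1/5 + 2/5
 = 6/5

1.2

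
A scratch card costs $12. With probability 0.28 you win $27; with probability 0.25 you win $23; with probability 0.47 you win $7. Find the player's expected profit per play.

4.6

E[payout] = 27·0.28 + 23·0.25 + 7·0.47
 = 7.56 + 5.75 + 3.29
 = 16.6
Net = 16.6 - 12 = 4.6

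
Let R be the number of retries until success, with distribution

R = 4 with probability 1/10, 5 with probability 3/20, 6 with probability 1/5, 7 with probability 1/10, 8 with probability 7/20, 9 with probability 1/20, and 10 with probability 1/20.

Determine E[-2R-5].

E[-2R-5] = Σ (-2r-5)·P(R=r)
 = (-13)·1/10 + (-15)·3/20 + (-17)·1/5 + (-19)·1/10 + (-21)·7/20 + (-23)·1/20 + (-25)·1/20
 = (-13/10) + (-9/4) + (-17/5) + (-19/10) + (-147/20) + (-23/20) + (-5/4)
 = -93/5

-18.6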